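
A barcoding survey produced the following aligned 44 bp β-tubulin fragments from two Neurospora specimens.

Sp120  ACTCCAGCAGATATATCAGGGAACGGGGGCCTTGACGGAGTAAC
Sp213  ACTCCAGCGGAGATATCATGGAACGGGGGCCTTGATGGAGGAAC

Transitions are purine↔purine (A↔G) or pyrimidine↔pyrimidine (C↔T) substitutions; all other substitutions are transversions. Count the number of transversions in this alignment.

3

The sequences differ at positions 9 (A/G, transition), 12 (T/G, transversion), 19 (G/T, transversion), 36 (C/T, transition), 41 (T/G, transversion).
Of the 5 differences, 2 transitions and 3 transversions, so the answer is 3.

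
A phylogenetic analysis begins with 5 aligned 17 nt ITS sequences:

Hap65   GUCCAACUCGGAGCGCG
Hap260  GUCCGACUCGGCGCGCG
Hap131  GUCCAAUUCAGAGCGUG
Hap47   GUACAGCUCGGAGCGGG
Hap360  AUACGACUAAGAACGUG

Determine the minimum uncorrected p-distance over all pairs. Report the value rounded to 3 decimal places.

0.118

Pairwise Hamming distances:
  Hap65 vs Hap260: 2
  Hap65 vs Hap131: 3
  Hap65 vs Hap47: 3
  Hap65 vs Hap360: 7
  Hap260 vs Hap131: 5
  Hap260 vs Hap47: 5
  Hap260 vs Hap360: 7
  Hap131 vs Hap47: 5
  Hap131 vs Hap360: 6
  Hap47 vs Hap360: 7
The smallest is 2 mismatches, between Hap65 and Hap260; p = 2/17 = 0.118.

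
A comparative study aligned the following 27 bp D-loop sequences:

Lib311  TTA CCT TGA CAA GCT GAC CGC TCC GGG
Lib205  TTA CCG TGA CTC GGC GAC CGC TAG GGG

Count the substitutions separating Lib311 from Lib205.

Mismatches occur at site 6 (T→G), site 11 (A→T), site 12 (A→C), site 14 (C→G), site 15 (T→C), site 23 (C→A), site 24 (C→G).
That gives 7 mismatches out of 27 aligned sites, so the Hamming distance is 7.

7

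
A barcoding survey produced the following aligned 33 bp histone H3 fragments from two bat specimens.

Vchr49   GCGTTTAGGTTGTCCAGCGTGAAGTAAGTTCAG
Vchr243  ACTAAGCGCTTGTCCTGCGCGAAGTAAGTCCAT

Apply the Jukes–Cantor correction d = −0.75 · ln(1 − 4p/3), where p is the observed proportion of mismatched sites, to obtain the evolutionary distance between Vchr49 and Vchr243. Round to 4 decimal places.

0.4408

Mismatches occur at site 1 (G/A), site 3 (G/T), site 4 (T/A), site 5 (T/A), site 6 (T/G), site 7 (A/C), site 9 (G/C), site 16 (A/T), site 20 (T/C), site 30 (T/C), site 33 (G/T).
p = 11/33 = 0.333333.
d = −0.75 · ln(1 − (4/3)·0.333333) = −0.75 · ln(0.555556) = −0.75 · (-0.587786) = 0.4408.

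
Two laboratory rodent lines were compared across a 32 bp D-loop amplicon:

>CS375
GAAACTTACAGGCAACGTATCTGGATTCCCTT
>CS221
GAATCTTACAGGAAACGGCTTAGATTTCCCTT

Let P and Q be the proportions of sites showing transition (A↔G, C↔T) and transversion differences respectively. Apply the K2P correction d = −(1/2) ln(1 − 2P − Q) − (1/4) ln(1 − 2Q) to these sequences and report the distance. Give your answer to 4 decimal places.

0.3048

Differing sites — 4:A/T (Tv); 13:C/A (Tv); 18:T/G (Tv); 19:A/C (Tv); 21:C/T (Ti); 22:T/A (Tv); 24:G/A (Ti); 25:A/T (Tv).
Of the 8 differences, 2 transitions and 6 transversions over 32 sites: P = 2/32 = 0.062500, Q = 6/32 = 0.187500.
d = −0.5·ln(0.687500) − 0.25·ln(0.625000) = −0.5·(-0.374693) − 0.25·(-0.470004) = 0.3048.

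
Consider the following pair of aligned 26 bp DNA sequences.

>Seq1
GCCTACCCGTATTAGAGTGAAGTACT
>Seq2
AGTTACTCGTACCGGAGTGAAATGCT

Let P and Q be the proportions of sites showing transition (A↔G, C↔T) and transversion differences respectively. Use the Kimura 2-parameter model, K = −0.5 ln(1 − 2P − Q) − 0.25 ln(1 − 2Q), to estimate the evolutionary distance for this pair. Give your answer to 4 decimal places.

0.5504

Mismatches occur at site 1 (G→A, transition), site 2 (C→G, transversion), site 3 (C→T, transition), site 7 (C→T, transition), site 12 (T→C, transition), site 13 (T→C, transition), site 14 (A→G, transition), site 22 (G→A, transition), site 24 (A→G, transition).
Of the 9 differences, 8 transitions and 1 transversion over 26 sites: P = 8/26 = 0.307692, Q = 1/26 = 0.038462.
d = −0.5·ln(0.346154) − 0.25·ln(0.923076) = −0.5·(-1.060872) − 0.25·(-0.080044) = 0.5504.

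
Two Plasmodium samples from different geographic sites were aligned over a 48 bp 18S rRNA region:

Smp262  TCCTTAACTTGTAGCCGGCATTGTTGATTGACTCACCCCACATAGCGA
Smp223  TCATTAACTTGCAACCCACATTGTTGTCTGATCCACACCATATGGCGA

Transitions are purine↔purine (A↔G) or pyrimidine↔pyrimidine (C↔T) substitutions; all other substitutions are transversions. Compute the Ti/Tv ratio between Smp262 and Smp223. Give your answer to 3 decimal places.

Differing sites — 3:C/A (Tv); 12:T/C (Ti); 14:G/A (Ti); 17:G/C (Tv); 18:G/A (Ti); 27:A/T (Tv); 28:T/C (Ti); 32:C/T (Ti); 33:T/C (Ti); 37:C/A (Tv); 41:C/T (Ti); 44:A/G (Ti).
Of the 12 differences, 8 transitions and 4 transversions, so Ti/Tv = 8/4 = 2.000.

2.000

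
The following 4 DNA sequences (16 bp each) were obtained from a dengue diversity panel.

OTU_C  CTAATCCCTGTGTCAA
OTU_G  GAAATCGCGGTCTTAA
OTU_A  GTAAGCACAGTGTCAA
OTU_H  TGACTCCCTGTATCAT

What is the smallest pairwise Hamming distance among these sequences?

Pairwise Hamming distances:
  OTU_C vs OTU_G: 6
  OTU_C vs OTU_A: 4
  OTU_C vs OTU_H: 5
  OTU_G vs OTU_A: 6
  OTU_G vs OTU_H: 8
  OTU_A vs OTU_H: 8
The smallest is 4, between OTU_C and OTU_A.

4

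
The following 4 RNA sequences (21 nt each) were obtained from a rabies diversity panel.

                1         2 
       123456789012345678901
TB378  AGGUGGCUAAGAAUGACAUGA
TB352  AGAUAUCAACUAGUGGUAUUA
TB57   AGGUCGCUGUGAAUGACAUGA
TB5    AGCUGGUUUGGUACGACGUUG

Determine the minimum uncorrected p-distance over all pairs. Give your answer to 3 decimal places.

Pairwise Hamming distances:
  TB378 vs TB352: 10
  TB378 vs TB57: 3
  TB378 vs TB5: 9
  TB352 vs TB57: 11
  TB352 vs TB5: 15
  TB57 vs TB5: 10
The smallest is 3 mismatches, between TB378 and TB57; p = 3/21 = 0.143.

0.143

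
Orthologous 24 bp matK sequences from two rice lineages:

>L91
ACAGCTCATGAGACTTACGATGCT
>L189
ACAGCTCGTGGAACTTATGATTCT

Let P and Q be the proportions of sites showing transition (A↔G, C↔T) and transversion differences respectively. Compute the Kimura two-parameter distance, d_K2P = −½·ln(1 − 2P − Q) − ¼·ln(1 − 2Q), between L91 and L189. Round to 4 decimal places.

Mismatches occur at site 8 (A↔G, transition), site 11 (A↔G, transition), site 12 (G↔A, transition), site 18 (C↔T, transition), site 22 (G↔T, transversion).
Of the 5 differences, 4 transitions and 1 transversion over 24 sites: P = 4/24 = 0.166667, Q = 1/24 = 0.041667.
d = −0.5·ln(0.624999) − 0.25·ln(0.916666) = −0.5·(-0.470005) − 0.25·(-0.087012) = 0.2568.

0.2568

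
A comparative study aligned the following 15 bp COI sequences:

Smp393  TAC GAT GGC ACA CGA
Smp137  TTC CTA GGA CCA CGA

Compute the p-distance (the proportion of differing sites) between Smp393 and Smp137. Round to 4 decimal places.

0.4000

Mismatches occur at site 2 (A↔T), site 4 (G↔C), site 5 (A↔T), site 6 (T↔A), site 9 (C↔A), site 10 (A↔C).
There are 6 differences over 15 sites, so p = 6/15 = 0.4000.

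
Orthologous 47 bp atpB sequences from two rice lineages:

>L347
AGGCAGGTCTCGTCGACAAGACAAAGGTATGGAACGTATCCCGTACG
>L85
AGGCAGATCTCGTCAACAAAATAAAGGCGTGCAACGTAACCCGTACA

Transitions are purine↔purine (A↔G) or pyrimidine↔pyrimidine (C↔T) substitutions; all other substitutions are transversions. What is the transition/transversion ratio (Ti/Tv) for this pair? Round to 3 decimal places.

Mismatches occur at site 7 (G/A, transition), site 15 (G/A, transition), site 20 (G/A, transition), site 22 (C/T, transition), site 28 (T/C, transition), site 29 (A/G, transition), site 32 (G/C, transversion), site 39 (T/A, transversion), site 47 (G/A, transition).
Of the 9 differences, 7 transitions and 2 transversions, so Ti/Tv = 7/2 = 3.500.

3.500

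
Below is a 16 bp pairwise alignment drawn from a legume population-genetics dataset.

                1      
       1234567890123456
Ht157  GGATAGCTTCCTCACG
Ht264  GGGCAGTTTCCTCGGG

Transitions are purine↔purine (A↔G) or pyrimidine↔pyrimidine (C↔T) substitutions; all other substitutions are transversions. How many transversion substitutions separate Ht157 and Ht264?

Differing sites — 3:A/G (Ti); 4:T/C (Ti); 7:C/T (Ti); 14:A/G (Ti); 15:C/G (Tv).
Of the 5 differences, 4 transitions and 1 transversion, so the answer is 1.

1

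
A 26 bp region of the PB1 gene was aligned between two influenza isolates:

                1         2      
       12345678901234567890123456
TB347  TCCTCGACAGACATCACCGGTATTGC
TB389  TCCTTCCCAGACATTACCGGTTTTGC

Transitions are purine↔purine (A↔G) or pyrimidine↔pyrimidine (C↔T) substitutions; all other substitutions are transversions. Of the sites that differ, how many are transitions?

The sequences differ at positions 5 (C/T, transition), 6 (G/C, transversion), 7 (A/C, transversion), 15 (C/T, transition), 22 (A/T, transversion).
Of the 5 differences, 2 transitions and 3 transversions, so the answer is 2.

2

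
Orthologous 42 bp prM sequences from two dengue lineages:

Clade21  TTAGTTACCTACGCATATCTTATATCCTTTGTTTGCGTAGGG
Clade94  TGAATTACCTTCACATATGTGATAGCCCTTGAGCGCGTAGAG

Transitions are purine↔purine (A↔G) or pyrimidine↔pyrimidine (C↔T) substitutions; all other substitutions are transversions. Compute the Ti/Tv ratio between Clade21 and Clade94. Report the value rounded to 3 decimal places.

0.714

Differing sites — 2:T/G (Tv); 4:G/A (Ti); 11:A/T (Tv); 13:G/A (Ti); 19:C/G (Tv); 21:T/G (Tv); 25:T/G (Tv); 28:T/C (Ti); 32:T/A (Tv); 33:T/G (Tv); 34:T/C (Ti); 41:G/A (Ti).
Of the 12 differences, 5 transitions and 7 transversions, so Ti/Tv = 5/7 = 0.714.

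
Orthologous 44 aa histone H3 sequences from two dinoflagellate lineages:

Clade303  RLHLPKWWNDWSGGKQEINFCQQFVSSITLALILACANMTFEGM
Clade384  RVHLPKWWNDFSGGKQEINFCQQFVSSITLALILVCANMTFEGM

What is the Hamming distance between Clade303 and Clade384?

3

The sequences differ at positions 2 (L/V), 11 (W/F), 35 (A/V).
That gives 3 mismatches out of 44 aligned sites, so the Hamming distance is 3.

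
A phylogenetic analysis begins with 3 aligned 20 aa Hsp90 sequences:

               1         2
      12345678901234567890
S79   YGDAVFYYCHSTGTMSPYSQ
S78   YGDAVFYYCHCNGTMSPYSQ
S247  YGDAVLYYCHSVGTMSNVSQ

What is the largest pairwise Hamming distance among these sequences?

5

Pairwise Hamming distances:
  S79 vs S78: 2
  S79 vs S247: 4
  S78 vs S247: 5
The largest is 5, between S78 and S247.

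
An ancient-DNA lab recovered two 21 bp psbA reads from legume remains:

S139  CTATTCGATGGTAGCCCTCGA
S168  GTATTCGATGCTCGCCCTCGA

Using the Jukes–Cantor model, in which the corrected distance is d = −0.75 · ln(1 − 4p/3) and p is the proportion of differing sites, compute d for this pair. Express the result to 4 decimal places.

Differing sites — 1:C/G; 11:G/C; 13:A/C.
p = 3/21 = 0.142857.
d = −0.75 · ln(1 − (4/3)·0.142857) = −0.75 · ln(0.809524) = −0.75 · (-0.211309) = 0.1585.

0.1585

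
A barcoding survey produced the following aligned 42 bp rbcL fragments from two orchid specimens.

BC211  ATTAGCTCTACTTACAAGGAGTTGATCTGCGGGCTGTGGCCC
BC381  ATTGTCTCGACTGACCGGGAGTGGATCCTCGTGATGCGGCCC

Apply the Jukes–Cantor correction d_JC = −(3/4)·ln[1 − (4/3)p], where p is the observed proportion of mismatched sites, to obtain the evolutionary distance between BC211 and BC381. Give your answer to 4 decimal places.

0.3597

Mismatches occur at site 4 (A→G), site 5 (G→T), site 9 (T→G), site 13 (T→G), site 16 (A→C), site 17 (A→G), site 23 (T→G), site 28 (T→C), site 29 (G→T), site 32 (G→T), site 34 (C→A), site 37 (T→C).
p = 12/42 = 0.285714.
d = −0.75 · ln(1 − (4/3)·0.285714) = −0.75 · ln(0.619048) = −0.75 · (-0.479572) = 0.3597.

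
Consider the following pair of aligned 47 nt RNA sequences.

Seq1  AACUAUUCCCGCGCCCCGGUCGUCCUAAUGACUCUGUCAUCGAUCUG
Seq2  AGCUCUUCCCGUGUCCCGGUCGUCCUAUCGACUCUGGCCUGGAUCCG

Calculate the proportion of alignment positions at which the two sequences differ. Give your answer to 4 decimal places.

0.2128

The sequences differ at positions 2 (A/G), 5 (A/C), 12 (C/U), 14 (C/U), 28 (A/U), 29 (U/C), 37 (U/G), 39 (A/C), 41 (C/G), 46 (U/C).
There are 10 differences over 47 sites, so p = 10/47 = 0.2128.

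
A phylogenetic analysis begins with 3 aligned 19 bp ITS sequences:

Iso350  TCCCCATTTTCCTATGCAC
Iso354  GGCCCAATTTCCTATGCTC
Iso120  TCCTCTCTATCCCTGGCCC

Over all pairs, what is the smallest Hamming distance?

4

Pairwise Hamming distances:
  Iso350 vs Iso354: 4
  Iso350 vs Iso120: 8
  Iso354 vs Iso120: 10
The smallest is 4, between Iso350 and Iso354.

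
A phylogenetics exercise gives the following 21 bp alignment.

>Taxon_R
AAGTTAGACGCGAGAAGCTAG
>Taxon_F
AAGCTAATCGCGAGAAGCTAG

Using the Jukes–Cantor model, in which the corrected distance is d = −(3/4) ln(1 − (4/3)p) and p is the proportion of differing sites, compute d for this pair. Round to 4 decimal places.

0.1585

Mismatches occur at site 4 (T→C), site 7 (G→A), site 8 (A→T).
p = 3/21 = 0.142857.
d = −0.75 · ln(1 − (4/3)·0.142857) = −0.75 · ln(0.809524) = −0.75 · (-0.211309) = 0.1585.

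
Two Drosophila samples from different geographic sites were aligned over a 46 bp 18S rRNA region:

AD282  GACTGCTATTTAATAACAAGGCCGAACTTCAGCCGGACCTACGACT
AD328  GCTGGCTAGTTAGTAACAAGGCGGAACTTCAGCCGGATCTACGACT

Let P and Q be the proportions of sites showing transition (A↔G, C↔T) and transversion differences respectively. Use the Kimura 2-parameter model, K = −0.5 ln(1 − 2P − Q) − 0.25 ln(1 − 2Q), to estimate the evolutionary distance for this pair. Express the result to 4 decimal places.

0.1703

Mismatches occur at site 2 (A→C, transversion), site 3 (C→T, transition), site 4 (T→G, transversion), site 9 (T→G, transversion), site 13 (A→G, transition), site 23 (C→G, transversion), site 38 (C→T, transition).
Of the 7 differences, 3 transitions and 4 transversions over 46 sites: P = 3/46 = 0.065217, Q = 4/46 = 0.086957.
d = −0.5·ln(0.782609) − 0.25·ln(0.826086) = −0.5·(-0.245122) − 0.25·(-0.191056) = 0.1703.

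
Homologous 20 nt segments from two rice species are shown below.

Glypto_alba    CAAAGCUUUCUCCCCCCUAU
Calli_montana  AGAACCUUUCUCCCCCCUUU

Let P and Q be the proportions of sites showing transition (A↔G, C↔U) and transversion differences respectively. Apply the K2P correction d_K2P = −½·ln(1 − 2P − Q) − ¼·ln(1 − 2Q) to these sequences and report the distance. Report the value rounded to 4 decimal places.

The sequences differ at positions 1 (C/A, transversion), 2 (A/G, transition), 5 (G/C, transversion), 19 (A/U, transversion).
Of the 4 differences, 1 transition and 3 transversions over 20 sites: P = 1/20 = 0.050000, Q = 3/20 = 0.150000.
d = −0.5·ln(0.750000) − 0.25·ln(0.700000) = −0.5·(-0.287682) − 0.25·(-0.356675) = 0.2330.

0.2330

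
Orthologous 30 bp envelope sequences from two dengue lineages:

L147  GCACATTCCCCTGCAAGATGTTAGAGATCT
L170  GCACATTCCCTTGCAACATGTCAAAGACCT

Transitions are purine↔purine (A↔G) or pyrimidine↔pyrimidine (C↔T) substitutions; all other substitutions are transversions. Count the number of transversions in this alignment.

1

The sequences differ at positions 11 (C/T, transition), 17 (G/C, transversion), 22 (T/C, transition), 24 (G/A, transition), 28 (T/C, transition).
Of the 5 differences, 4 transitions and 1 transversion, so the answer is 1.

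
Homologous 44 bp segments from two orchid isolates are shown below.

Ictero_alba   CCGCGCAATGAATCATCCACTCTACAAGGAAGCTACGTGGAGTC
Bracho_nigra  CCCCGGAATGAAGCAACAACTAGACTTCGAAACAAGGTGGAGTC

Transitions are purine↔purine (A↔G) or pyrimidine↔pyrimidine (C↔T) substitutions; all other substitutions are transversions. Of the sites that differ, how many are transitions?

1

Differing sites — 3:G/C (Tv); 6:C/G (Tv); 13:T/G (Tv); 16:T/A (Tv); 18:C/A (Tv); 22:C/A (Tv); 23:T/G (Tv); 26:A/T (Tv); 27:A/T (Tv); 28:G/C (Tv); 32:G/A (Ti); 34:T/A (Tv); 36:C/G (Tv).
Of the 13 differences, 1 transition and 12 transversions, so the answer is 1.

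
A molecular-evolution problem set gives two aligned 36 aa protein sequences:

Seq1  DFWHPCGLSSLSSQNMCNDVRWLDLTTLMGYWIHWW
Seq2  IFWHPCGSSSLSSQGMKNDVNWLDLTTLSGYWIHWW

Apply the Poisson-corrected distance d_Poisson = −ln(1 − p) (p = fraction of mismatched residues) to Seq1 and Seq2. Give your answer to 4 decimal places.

Mismatches occur at site 1 (D/I), site 8 (L/S), site 15 (N/G), site 17 (C/K), site 21 (R/N), site 29 (M/S).
p = 6/36 = 0.166667.
d = −ln(1 − 0.166667) = −ln(0.833333) = 0.1823.

0.1823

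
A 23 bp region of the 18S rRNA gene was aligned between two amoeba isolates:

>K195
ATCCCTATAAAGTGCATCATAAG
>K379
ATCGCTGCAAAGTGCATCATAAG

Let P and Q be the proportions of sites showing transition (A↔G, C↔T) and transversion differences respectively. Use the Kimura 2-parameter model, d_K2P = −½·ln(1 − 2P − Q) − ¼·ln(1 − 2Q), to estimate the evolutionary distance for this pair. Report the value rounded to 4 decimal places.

The sequences differ at positions 4 (C/G, transversion), 7 (A/G, transition), 8 (T/C, transition).
Of the 3 differences, 2 transitions and 1 transversion over 23 sites: P = 2/23 = 0.086957, Q = 1/23 = 0.043478.
d = −0.5·ln(0.782608) − 0.25·ln(0.913044) = −0.5·(-0.245123) − 0.25·(-0.090971) = 0.1453.

0.1453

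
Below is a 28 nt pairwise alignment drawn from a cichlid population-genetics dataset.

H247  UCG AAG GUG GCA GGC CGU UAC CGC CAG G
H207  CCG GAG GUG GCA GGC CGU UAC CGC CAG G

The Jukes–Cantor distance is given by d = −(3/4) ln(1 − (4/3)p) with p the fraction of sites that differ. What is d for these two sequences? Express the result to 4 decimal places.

0.0751

The sequences differ at positions 1 (U/C), 4 (A/G).
p = 2/28 = 0.071429.
d = −0.75 · ln(1 − (4/3)·0.071429) = −0.75 · ln(0.904761) = −0.75 · (-0.100084) = 0.0751.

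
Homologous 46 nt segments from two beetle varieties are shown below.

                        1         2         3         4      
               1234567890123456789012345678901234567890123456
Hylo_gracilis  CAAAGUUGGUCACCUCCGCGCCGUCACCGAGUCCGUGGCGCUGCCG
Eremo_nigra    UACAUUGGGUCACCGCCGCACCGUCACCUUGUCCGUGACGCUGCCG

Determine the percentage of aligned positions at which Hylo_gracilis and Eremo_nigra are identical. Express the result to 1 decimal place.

Mismatches occur at site 1 (C/U), site 3 (A/C), site 5 (G/U), site 7 (U/G), site 15 (U/G), site 20 (G/A), site 29 (G/U), site 30 (A/U), site 38 (G/A).
37 of the 46 sites match, so the percent identity is 37/46 × 100 = 80.4%.

80.4%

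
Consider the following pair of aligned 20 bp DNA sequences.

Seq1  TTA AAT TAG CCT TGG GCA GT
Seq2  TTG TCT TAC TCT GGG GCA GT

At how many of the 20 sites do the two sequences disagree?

6

Differing sites — 3:A/G; 4:A/T; 5:A/C; 9:G/C; 10:C/T; 13:T/G.
That gives 6 mismatches out of 20 aligned sites, so the Hamming distance is 6.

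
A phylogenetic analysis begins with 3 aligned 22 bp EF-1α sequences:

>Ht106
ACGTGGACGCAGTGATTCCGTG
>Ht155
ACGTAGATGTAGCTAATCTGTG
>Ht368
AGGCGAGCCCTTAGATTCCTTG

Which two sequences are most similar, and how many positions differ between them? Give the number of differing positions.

Pairwise Hamming distances:
  Ht106 vs Ht155: 7
  Ht106 vs Ht368: 9
  Ht155 vs Ht368: 15
The smallest is 7, between Ht106 and Ht155.

7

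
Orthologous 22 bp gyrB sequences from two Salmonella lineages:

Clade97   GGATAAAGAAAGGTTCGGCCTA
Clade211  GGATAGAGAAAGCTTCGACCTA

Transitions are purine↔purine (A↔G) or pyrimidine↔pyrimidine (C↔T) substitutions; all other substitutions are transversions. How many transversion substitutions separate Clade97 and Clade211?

The sequences differ at positions 6 (A/G, transition), 13 (G/C, transversion), 18 (G/A, transition).
Of the 3 differences, 2 transitions and 1 transversion, so the answer is 1.

1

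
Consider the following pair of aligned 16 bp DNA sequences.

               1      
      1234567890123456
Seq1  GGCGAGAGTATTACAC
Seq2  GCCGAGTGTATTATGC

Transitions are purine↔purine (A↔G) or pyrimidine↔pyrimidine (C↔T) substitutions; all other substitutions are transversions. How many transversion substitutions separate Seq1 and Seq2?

Differing sites — 2:G/C (Tv); 7:A/T (Tv); 14:C/T (Ti); 15:A/G (Ti).
Of the 4 differences, 2 transitions and 2 transversions, so the answer is 2.

2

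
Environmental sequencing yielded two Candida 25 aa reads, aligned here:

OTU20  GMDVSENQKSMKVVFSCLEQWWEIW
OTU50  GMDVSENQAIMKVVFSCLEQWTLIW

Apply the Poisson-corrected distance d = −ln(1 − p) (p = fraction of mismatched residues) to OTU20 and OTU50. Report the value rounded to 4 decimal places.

Mismatches occur at site 9 (K→A), site 10 (S→I), site 22 (W→T), site 23 (E→L).
p = 4/25 = 0.160000.
d = −ln(1 − 0.160000) = −ln(0.840000) = 0.1744.

0.1744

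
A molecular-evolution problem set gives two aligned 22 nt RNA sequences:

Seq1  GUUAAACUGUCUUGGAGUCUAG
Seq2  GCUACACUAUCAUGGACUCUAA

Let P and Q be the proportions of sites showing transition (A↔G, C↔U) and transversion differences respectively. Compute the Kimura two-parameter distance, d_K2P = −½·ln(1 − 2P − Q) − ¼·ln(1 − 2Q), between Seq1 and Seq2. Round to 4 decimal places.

0.3427

Mismatches occur at site 2 (U/C, transition), site 5 (A/C, transversion), site 9 (G/A, transition), site 12 (U/A, transversion), site 17 (G/C, transversion), site 22 (G/A, transition).
Of the 6 differences, 3 transitions and 3 transversions over 22 sites: P = 3/22 = 0.136364, Q = 3/22 = 0.136364.
d = −0.5·ln(0.590908) − 0.25·ln(0.727272) = −0.5·(-0.526095) − 0.25·(-0.318455) = 0.3427.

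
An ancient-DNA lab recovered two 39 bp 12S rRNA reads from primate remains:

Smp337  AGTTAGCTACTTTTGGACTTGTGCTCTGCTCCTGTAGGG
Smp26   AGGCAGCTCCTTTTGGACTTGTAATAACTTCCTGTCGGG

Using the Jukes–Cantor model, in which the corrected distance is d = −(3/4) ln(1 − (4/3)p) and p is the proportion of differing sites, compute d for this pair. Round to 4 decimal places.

Differing sites — 3:T/G; 4:T/C; 9:A/C; 23:G/A; 24:C/A; 26:C/A; 27:T/A; 28:G/C; 29:C/T; 36:A/C.
p = 10/39 = 0.256410.
d = −0.75 · ln(1 − (4/3)·0.256410) = −0.75 · ln(0.658120) = −0.75 · (-0.418368) = 0.3138.

0.3138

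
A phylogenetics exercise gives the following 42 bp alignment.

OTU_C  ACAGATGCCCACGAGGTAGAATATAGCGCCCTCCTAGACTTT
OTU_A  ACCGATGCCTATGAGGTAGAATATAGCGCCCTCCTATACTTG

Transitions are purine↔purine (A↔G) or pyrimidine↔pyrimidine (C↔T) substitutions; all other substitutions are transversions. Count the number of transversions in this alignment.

The sequences differ at positions 3 (A/C, transversion), 10 (C/T, transition), 12 (C/T, transition), 37 (G/T, transversion), 42 (T/G, transversion).
Of the 5 differences, 2 transitions and 3 transversions, so the answer is 3.

3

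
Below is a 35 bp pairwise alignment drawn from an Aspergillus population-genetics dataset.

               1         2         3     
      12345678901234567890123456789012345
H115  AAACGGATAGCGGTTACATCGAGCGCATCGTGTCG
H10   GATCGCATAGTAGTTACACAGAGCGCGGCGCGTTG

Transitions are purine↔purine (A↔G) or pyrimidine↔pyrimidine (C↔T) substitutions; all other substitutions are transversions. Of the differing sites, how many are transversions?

4

Mismatches occur at site 1 (A→G, transition), site 3 (A→T, transversion), site 6 (G→C, transversion), site 11 (C→T, transition), site 12 (G→A, transition), site 19 (T→C, transition), site 20 (C→A, transversion), site 27 (A→G, transition), site 28 (T→G, transversion), site 31 (T→C, transition), site 34 (C→T, transition).
Of the 11 differences, 7 transitions and 4 transversions, so the answer is 4.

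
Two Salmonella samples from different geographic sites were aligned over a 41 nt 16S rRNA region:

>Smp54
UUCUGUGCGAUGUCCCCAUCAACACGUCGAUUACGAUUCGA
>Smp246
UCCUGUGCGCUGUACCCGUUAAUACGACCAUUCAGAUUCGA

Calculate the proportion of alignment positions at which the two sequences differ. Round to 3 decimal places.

0.244

Mismatches occur at site 2 (U↔C), site 10 (A↔C), site 14 (C↔A), site 18 (A↔G), site 20 (C↔U), site 23 (C↔U), site 27 (U↔A), site 29 (G↔C), site 33 (A↔C), site 34 (C↔A).
There are 10 differences over 41 sites, so p = 10/41 = 0.244.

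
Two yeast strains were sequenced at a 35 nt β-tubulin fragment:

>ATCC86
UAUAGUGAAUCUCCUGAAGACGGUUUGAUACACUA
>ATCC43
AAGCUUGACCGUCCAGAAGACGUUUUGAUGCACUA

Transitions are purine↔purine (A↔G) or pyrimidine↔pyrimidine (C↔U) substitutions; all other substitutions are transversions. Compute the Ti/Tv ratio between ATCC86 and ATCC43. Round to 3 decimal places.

Differing sites — 1:U/A (Tv); 3:U/G (Tv); 4:A/C (Tv); 5:G/U (Tv); 9:A/C (Tv); 10:U/C (Ti); 11:C/G (Tv); 15:U/A (Tv); 23:G/U (Tv); 30:A/G (Ti).
Of the 10 differences, 2 transitions and 8 transversions, so Ti/Tv = 2/8 = 0.250.

0.250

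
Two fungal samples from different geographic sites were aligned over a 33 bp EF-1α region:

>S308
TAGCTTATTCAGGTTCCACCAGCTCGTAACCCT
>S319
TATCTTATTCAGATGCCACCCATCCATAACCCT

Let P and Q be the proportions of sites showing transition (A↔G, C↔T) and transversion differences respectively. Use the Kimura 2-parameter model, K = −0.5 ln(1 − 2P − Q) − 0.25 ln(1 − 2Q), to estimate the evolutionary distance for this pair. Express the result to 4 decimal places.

The sequences differ at positions 3 (G/T, transversion), 13 (G/A, transition), 15 (T/G, transversion), 21 (A/C, transversion), 22 (G/A, transition), 23 (C/T, transition), 24 (T/C, transition), 26 (G/A, transition).
Of the 8 differences, 5 transitions and 3 transversions over 33 sites: P = 5/33 = 0.151515, Q = 3/33 = 0.090909.
d = −0.5·ln(0.606061) − 0.25·ln(0.818182) = −0.5·(-0.500775) − 0.25·(-0.200670) = 0.3006.

0.3006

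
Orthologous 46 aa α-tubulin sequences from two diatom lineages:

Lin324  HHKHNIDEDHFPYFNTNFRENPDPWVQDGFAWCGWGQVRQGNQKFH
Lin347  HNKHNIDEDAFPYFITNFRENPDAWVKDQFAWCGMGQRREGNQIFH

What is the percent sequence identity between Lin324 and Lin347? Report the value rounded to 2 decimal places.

Mismatches occur at site 2 (H/N), site 10 (H/A), site 15 (N/I), site 24 (P/A), site 27 (Q/K), site 29 (G/Q), site 35 (W/M), site 38 (V/R), site 40 (Q/E), site 44 (K/I).
36 of the 46 sites match, so the percent identity is 36/46 × 100 = 78.26%.

78.26%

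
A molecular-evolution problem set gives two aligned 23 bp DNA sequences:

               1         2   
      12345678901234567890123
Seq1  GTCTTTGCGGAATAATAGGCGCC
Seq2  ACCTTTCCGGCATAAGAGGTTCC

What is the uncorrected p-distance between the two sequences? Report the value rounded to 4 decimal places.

0.3043

Differing sites — 1:G/A; 2:T/C; 7:G/C; 11:A/C; 16:T/G; 20:C/T; 21:G/T.
There are 7 differences over 23 sites, so p = 7/23 = 0.3043.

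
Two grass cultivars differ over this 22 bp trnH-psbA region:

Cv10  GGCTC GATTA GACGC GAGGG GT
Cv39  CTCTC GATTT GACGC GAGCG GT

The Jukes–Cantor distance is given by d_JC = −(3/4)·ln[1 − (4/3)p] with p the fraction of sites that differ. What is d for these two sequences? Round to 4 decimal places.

Differing sites — 1:G/C; 2:G/T; 10:A/T; 19:G/C.
p = 4/22 = 0.181818.
d = −0.75 · ln(1 − (4/3)·0.181818) = −0.75 · ln(0.757576) = −0.75 · (-0.277631) = 0.2082.

0.2082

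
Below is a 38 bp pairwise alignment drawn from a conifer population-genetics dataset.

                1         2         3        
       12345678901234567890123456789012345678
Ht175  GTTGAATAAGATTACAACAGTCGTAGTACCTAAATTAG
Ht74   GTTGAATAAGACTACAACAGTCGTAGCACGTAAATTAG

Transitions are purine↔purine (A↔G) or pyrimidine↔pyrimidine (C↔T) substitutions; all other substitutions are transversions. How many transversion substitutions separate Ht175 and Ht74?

1

Differing sites — 12:T/C (Ti); 27:T/C (Ti); 30:C/G (Tv).
Of the 3 differences, 2 transitions and 1 transversion, so the answer is 1.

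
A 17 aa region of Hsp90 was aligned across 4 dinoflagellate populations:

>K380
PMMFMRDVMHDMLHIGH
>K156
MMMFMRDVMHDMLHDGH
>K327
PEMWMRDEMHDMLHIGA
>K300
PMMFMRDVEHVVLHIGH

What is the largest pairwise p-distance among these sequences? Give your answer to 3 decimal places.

0.412

Pairwise Hamming distances:
  K380 vs K156: 2
  K380 vs K327: 4
  K380 vs K300: 3
  K156 vs K327: 6
  K156 vs K300: 5
  K327 vs K300: 7
The largest is 7 mismatches, between K327 and K300; p = 7/17 = 0.412.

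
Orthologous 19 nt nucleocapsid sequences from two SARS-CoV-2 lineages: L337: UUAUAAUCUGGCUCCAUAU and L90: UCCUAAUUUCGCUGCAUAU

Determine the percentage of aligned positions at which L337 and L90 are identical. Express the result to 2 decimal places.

73.68%

Differing sites — 2:U/C; 3:A/C; 8:C/U; 10:G/C; 14:C/G.
14 of the 19 sites match, so the percent identity is 14/19 × 100 = 73.68%.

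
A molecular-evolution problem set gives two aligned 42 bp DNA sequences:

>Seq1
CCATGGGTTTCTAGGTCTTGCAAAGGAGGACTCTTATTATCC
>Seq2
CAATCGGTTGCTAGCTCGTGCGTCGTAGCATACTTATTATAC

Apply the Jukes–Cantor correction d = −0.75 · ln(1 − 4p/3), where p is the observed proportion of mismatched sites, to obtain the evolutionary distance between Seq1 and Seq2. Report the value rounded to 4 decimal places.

0.3992

Differing sites — 2:C/A; 5:G/C; 10:T/G; 15:G/C; 18:T/G; 22:A/G; 23:A/T; 24:A/C; 26:G/T; 29:G/C; 31:C/T; 32:T/A; 41:C/A.
p = 13/42 = 0.309524.
d = −0.75 · ln(1 − (4/3)·0.309524) = −0.75 · ln(0.587301) = −0.75 · (-0.532218) = 0.3992.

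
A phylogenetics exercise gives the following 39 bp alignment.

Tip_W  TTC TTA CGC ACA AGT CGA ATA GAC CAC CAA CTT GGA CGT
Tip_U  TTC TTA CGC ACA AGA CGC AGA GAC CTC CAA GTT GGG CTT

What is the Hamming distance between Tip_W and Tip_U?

7

Differing sites — 15:T/A; 18:A/C; 20:T/G; 26:A/T; 31:C/G; 36:A/G; 38:G/T.
That gives 7 mismatches out of 39 aligned sites, so the Hamming distance is 7.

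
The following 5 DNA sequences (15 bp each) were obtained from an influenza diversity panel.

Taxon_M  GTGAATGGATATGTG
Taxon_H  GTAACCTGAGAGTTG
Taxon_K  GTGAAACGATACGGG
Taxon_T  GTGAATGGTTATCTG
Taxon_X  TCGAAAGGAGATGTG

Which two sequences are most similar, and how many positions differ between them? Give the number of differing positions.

2

Pairwise Hamming distances:
  Taxon_M vs Taxon_H: 7
  Taxon_M vs Taxon_K: 4
  Taxon_M vs Taxon_T: 2
  Taxon_M vs Taxon_X: 4
  Taxon_H vs Taxon_K: 8
  Taxon_H vs Taxon_T: 8
  Taxon_H vs Taxon_X: 8
  Taxon_K vs Taxon_T: 6
  Taxon_K vs Taxon_X: 6
  Taxon_T vs Taxon_X: 6
The smallest is 2, between Taxon_M and Taxon_T.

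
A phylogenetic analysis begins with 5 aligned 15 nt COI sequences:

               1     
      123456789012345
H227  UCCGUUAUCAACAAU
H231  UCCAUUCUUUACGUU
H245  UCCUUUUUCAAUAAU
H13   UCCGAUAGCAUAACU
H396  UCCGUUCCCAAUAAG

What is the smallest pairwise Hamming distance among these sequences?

3

Pairwise Hamming distances:
  H227 vs H231: 6
  H227 vs H245: 3
  H227 vs H13: 5
  H227 vs H396: 4
  H231 vs H245: 7
  H231 vs H13: 10
  H231 vs H396: 8
  H245 vs H13: 7
  H245 vs H396: 4
  H13 vs H396: 7
The smallest is 3, between H227 and H245.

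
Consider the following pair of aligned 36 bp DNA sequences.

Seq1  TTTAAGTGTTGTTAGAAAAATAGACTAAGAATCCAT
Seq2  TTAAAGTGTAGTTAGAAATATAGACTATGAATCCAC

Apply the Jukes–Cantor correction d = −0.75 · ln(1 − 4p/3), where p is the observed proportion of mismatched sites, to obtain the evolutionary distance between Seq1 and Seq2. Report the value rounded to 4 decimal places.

Mismatches occur at site 3 (T→A), site 10 (T→A), site 19 (A→T), site 28 (A→T), site 36 (T→C).
p = 5/36 = 0.138889.
d = −0.75 · ln(1 − (4/3)·0.138889) = −0.75 · ln(0.814815) = −0.75 · (-0.204794) = 0.1536.

0.1536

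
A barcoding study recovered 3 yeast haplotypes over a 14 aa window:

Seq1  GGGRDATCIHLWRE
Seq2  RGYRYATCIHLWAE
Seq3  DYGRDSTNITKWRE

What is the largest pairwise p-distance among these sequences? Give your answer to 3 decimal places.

0.643

Pairwise Hamming distances:
  Seq1 vs Seq2: 4
  Seq1 vs Seq3: 6
  Seq2 vs Seq3: 9
The largest is 9 mismatches, between Seq2 and Seq3; p = 9/14 = 0.643.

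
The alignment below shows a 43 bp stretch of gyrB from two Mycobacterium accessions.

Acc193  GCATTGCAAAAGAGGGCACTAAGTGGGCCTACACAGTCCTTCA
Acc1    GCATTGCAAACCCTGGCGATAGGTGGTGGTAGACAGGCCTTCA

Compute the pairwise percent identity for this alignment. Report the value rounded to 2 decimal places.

72.09%

Differing sites — 11:A/C; 12:G/C; 13:A/C; 14:G/T; 18:A/G; 19:C/A; 22:A/G; 27:G/T; 28:C/G; 29:C/G; 32:C/G; 37:T/G.
31 of the 43 sites match, so the percent identity is 31/43 × 100 = 72.09%.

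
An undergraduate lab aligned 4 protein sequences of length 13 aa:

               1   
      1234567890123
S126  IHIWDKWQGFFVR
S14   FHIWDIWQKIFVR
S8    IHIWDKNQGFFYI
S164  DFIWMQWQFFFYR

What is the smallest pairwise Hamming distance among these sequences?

Pairwise Hamming distances:
  S126 vs S14: 4
  S126 vs S8: 3
  S126 vs S164: 6
  S14 vs S8: 7
  S14 vs S164: 7
  S8 vs S164: 7
The smallest is 3, between S126 and S8.

3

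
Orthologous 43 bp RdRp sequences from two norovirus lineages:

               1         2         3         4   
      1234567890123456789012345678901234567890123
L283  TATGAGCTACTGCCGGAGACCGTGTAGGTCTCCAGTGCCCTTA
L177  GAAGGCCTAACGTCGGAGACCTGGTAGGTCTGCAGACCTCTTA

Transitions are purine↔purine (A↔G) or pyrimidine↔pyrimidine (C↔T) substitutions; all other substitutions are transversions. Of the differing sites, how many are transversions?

The sequences differ at positions 1 (T/G, transversion), 3 (T/A, transversion), 5 (A/G, transition), 6 (G/C, transversion), 10 (C/A, transversion), 11 (T/C, transition), 13 (C/T, transition), 22 (G/T, transversion), 23 (T/G, transversion), 32 (C/G, transversion), 36 (T/A, transversion), 37 (G/C, transversion), 39 (C/T, transition).
Of the 13 differences, 4 transitions and 9 transversions, so the answer is 9.

9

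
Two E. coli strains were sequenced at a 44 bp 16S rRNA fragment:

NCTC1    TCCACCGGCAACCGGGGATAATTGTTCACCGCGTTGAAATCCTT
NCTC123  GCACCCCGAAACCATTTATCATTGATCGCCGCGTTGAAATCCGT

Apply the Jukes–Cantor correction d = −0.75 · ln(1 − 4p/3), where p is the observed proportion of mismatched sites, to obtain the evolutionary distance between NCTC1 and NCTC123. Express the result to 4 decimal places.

Differing sites — 1:T/G; 3:C/A; 4:A/C; 7:G/C; 9:C/A; 14:G/A; 15:G/T; 16:G/T; 17:G/T; 20:A/C; 25:T/A; 28:A/G; 43:T/G.
p = 13/44 = 0.295455.
d = −0.75 · ln(1 − (4/3)·0.295455) = −0.75 · ln(0.606060) = −0.75 · (-0.500776) = 0.3756.

0.3756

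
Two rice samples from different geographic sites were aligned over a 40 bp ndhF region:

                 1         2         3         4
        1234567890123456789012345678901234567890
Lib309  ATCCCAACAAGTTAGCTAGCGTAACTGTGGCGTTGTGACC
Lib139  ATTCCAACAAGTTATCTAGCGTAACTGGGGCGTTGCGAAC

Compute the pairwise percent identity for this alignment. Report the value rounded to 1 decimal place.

Differing sites — 3:C/T; 15:G/T; 28:T/G; 36:T/C; 39:C/A.
35 of the 40 sites match, so the percent identity is 35/40 × 100 = 87.5%.

87.5%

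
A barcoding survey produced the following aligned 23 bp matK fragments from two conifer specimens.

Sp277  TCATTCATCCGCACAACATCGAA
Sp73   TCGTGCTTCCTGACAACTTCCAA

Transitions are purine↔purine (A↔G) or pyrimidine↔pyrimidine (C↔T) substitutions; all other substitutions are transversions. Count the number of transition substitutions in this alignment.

Differing sites — 3:A/G (Ti); 5:T/G (Tv); 7:A/T (Tv); 11:G/T (Tv); 12:C/G (Tv); 18:A/T (Tv); 21:G/C (Tv).
Of the 7 differences, 1 transition and 6 transversions, so the answer is 1.

1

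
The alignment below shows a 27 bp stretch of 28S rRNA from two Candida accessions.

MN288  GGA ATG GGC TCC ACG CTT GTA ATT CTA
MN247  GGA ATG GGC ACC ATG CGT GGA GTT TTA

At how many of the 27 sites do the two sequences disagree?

The sequences differ at positions 10 (T/A), 14 (C/T), 17 (T/G), 20 (T/G), 22 (A/G), 25 (C/T).
That gives 6 mismatches out of 27 aligned sites, so the Hamming distance is 6.

6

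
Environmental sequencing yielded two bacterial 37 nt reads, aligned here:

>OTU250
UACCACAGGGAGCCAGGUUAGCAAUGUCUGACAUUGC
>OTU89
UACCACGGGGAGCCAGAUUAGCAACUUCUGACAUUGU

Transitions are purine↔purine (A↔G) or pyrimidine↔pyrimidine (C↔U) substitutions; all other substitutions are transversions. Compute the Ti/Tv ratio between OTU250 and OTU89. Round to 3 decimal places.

4.000

The sequences differ at positions 7 (A/G, transition), 17 (G/A, transition), 25 (U/C, transition), 26 (G/U, transversion), 37 (C/U, transition).
Of the 5 differences, 4 transitions and 1 transversion, so Ti/Tv = 4/1 = 4.000.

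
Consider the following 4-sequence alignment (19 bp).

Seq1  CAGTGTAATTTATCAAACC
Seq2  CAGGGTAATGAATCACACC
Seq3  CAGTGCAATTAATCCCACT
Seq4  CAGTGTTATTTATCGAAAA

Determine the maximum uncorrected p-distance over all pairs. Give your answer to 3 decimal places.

0.421

Pairwise Hamming distances:
  Seq1 vs Seq2: 4
  Seq1 vs Seq3: 5
  Seq1 vs Seq4: 4
  Seq2 vs Seq3: 5
  Seq2 vs Seq4: 8
  Seq3 vs Seq4: 7
The largest is 8 mismatches, between Seq2 and Seq4; p = 8/19 = 0.421.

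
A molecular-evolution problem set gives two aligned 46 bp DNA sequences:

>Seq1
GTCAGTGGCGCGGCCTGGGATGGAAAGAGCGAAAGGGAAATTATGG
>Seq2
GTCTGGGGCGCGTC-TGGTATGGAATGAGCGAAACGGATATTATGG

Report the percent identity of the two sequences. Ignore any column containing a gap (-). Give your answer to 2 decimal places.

84.44%

Excluding the 1 gap column leaves 45 comparable sites.
Mismatches occur at site 4 (A↔T), site 6 (T↔G), site 13 (G↔T), site 19 (G↔T), site 26 (A↔T), site 35 (G↔C), site 39 (A↔T).
38 of the 45 comparable sites match, so the percent identity is 38/45 × 100 = 84.44%.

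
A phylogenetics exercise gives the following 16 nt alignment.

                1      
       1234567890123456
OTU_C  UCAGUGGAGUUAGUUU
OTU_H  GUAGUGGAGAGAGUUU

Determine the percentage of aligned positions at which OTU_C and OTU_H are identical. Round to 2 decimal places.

Differing sites — 1:U/G; 2:C/U; 10:U/A; 11:U/G.
12 of the 16 sites match, so the percent identity is 12/16 × 100 = 75.00%.

75.00%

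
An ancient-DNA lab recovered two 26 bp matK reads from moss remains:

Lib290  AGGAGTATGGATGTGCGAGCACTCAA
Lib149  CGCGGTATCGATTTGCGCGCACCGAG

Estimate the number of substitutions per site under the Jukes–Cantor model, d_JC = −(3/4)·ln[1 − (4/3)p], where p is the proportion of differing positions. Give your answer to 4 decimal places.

0.4643

Mismatches occur at site 1 (A/C), site 3 (G/C), site 4 (A/G), site 9 (G/C), site 13 (G/T), site 18 (A/C), site 23 (T/C), site 24 (C/G), site 26 (A/G).
p = 9/26 = 0.346154.
d = −0.75 · ln(1 − (4/3)·0.346154) = −0.75 · ln(0.538461) = −0.75 · (-0.619040) = 0.4643.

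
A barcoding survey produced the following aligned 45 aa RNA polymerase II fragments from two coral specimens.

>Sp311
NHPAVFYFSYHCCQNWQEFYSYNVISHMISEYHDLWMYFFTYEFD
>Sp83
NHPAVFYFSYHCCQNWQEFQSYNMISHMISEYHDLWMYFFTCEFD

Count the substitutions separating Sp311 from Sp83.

3

The sequences differ at positions 20 (Y/Q), 24 (V/M), 42 (Y/C).
That gives 3 mismatches out of 45 aligned sites, so the Hamming distance is 3.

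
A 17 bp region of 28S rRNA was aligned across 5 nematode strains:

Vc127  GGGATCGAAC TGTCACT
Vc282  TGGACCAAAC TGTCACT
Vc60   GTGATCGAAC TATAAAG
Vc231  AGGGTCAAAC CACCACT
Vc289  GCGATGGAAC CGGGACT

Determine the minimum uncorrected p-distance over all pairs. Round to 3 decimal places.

Pairwise Hamming distances:
  Vc127 vs Vc282: 3
  Vc127 vs Vc60: 5
  Vc127 vs Vc231: 6
  Vc127 vs Vc289: 5
  Vc282 vs Vc60: 8
  Vc282 vs Vc231: 6
  Vc282 vs Vc289: 8
  Vc60 vs Vc231: 9
  Vc60 vs Vc289: 8
  Vc231 vs Vc289: 8
The smallest is 3 mismatches, between Vc127 and Vc282; p = 3/17 = 0.176.

0.176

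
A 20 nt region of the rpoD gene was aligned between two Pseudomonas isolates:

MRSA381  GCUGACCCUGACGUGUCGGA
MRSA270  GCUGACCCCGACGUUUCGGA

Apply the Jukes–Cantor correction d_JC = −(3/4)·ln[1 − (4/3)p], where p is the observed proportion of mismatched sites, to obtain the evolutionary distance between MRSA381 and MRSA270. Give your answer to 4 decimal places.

0.1073

Mismatches occur at site 9 (U↔C), site 15 (G↔U).
p = 2/20 = 0.100000.
d = −0.75 · ln(1 − (4/3)·0.100000) = −0.75 · ln(0.866667) = −0.75 · (-0.143100) = 0.1073.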